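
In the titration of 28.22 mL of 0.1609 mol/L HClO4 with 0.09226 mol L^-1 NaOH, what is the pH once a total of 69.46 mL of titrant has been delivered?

12.28

n(acid) = 0.1609 x 0.02822 = 0.004541 mol; n(NaOH) added = 0.09226 x 0.06946 = 0.006408 mol.
Base is in excess by 0.006408 - 0.004541 = 0.001868 mol in a total volume of 0.09768 L.
[OH^-] = 0.001868/0.09768 = 0.01912 M, so pOH = 1.72 and pH = 14.00 - 1.72 = 12.28.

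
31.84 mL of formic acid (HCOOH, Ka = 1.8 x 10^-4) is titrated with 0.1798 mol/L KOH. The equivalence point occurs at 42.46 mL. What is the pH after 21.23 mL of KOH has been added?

3.74

21.23 mL is exactly half the equivalence volume (42.46/2), i.e. the half-equivalence point.
There, n(HA) = n(A^-), so pH = pKa = -log(1.8 x 10^-4) = 3.74.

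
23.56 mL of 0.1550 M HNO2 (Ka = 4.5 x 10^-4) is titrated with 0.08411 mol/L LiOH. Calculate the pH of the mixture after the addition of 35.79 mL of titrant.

4.02

Initial n(HNO2) = 0.1550 x 0.02356 = 0.003652 mol.
n(LiOH) added = 0.08411 x 0.03579 = 0.003010 mol, converting that many moles of HNO2 to NO2-.
Remaining n(HNO2) = 0.0006415 mol; n(NO2-) = 0.003010 mol.
By Henderson-Hasselbalch, pH = pKa + log([A^-]/[HA]) = 3.35 + log(0.003010/0.0006415) = 3.35 + (+0.67) = 4.02.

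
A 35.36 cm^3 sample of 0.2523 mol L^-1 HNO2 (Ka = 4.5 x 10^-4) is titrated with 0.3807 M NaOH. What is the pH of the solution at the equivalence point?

n(HNO2) = 0.2523 x 0.03536 = 0.008921 mol; V(NaOH) at equivalence = 0.008921/0.3807 = 0.02343 L.
At equivalence all the acid is converted to NO2-; total volume = 0.03536 + 0.02343 = 0.05879 L, so [NO2-] = 0.008921/0.05879 = 0.1517 M.
Kb = Kw/Ka = 1.0e-14 / 4.5 x 10^-4 = 2.22e-11.
[OH^-] = sqrt(Kb x [NO2-]) = sqrt(2.22e-11 x 0.1517) = 1.84e-6 M.
pOH = 5.74, so pH = 14.00 - 5.74 = 8.26.

8.26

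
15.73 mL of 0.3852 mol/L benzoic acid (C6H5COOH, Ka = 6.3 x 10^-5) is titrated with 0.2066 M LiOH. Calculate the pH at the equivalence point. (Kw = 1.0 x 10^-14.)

8.66

n(C6H5COOH) = 0.3852 x 0.01573 = 0.006059 mol; V(LiOH) at equivalence = 0.006059/0.2066 = 0.02933 L.
At equivalence all the acid is converted to C6H5COO-; total volume = 0.01573 + 0.02933 = 0.04506 L, so [C6H5COO-] = 0.006059/0.04506 = 0.1345 M.
Kb = Kw/Ka = 1.0e-14 / 6.3 x 10^-5 = 1.59e-10.
[OH^-] = sqrt(Kb x [C6H5COO-]) = sqrt(1.59e-10 x 0.1345) = 4.62e-6 M.
pOH = 5.34, so pH = 14.00 - 5.34 = 8.66.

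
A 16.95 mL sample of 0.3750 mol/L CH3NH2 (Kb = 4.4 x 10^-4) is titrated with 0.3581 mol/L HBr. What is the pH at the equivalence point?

5.69

n(CH3NH2) = 0.3750 x 0.01695 = 0.006356 mol; V(HBr) at equivalence = 0.006356/0.3581 = 0.01775 L.
At equivalence the base is fully converted to CH3NH3+; total volume = 0.03470 L, so [CH3NH3+] = 0.006356/0.03470 = 0.1832 M.
Ka(CH3NH3+) = Kw/Kb = 1.0e-14 / 4.4 x 10^-4 = 2.27e-11.
[H^+] = sqrt(Ka x [CH3NH3+]) = sqrt(2.27e-11 x 0.1832) = 2.04e-6 M.
pH = -log(2.04e-6) = 5.69.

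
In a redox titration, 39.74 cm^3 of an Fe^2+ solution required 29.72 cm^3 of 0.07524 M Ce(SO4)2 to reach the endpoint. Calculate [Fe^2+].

n(Ce(SO4)2) = 0.07524 x 0.02972 = 0.002236 mol.
From the balanced equation, 1 mol Ce(SO4)2 reacts with 1 mol Fe^2+, so n(Fe^2+) = 0.002236 x 1/1 = 0.002236 mol.
[Fe^2+] = 0.002236 / 0.03974 L = 0.0563 M.

0.0563 M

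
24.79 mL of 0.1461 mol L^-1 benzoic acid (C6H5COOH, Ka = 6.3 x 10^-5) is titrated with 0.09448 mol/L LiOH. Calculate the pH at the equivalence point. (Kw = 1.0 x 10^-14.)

n(C6H5COOH) = 0.1461 x 0.02479 = 0.003622 mol; V(LiOH) at equivalence = 0.003622/0.09448 = 0.03833 L.
At equivalence all the acid is converted to C6H5COO-; total volume = 0.02479 + 0.03833 = 0.06312 L, so [C6H5COO-] = 0.003622/0.06312 = 0.05738 M.
Kb = Kw/Ka = 1.0e-14 / 6.3 x 10^-5 = 1.59e-10.
[OH^-] = sqrt(Kb x [C6H5COO-]) = sqrt(1.59e-10 x 0.05738) = 3.02e-6 M.
pOH = 5.52, so pH = 14.00 - 5.52 = 8.48.

8.48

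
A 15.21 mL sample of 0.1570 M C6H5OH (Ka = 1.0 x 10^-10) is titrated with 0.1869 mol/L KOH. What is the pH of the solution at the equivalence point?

n(C6H5OH) = 0.1570 x 0.01521 = 0.002388 mol; V(KOH) at equivalence = 0.002388/0.1869 = 0.01278 L.
At equivalence all the acid is converted to C6H5O-; total volume = 0.01521 + 0.01278 = 0.02799 L, so [C6H5O-] = 0.002388/0.02799 = 0.08533 M.
Kb = Kw/Ka = 1.0e-14 / 1.0 x 10^-10 = 0.000100.
[OH^-] = sqrt(Kb x [C6H5O-]) = sqrt(0.000100 x 0.08533) = 0.00292 M.
pOH = 2.53, so pH = 14.00 - 2.53 = 11.47.

11.47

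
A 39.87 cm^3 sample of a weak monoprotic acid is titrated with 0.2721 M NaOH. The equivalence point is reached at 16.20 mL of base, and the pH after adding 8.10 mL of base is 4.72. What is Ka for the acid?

1.9 x 10^-5

8.10 mL is half of the equivalence volume, so this is the half-equivalence point where [HA] = [A^-].
At half-equivalence pH = pKa, so pKa = 4.72.
Ka = 10^(-4.72) = 1.9 x 10^-5.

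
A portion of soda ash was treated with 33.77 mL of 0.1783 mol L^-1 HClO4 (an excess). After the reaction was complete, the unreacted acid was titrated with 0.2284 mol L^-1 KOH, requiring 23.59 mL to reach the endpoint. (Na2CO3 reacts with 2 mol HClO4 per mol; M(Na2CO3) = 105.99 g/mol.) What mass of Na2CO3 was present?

Total n(HClO4) added = 0.1783 x 0.03377 = 0.006021 mol.
n(KOH) used = 0.2284 x 0.02359 = 0.005388 mol, which equals the excess n(HClO4).
So n(HClO4) consumed by the sample = 0.006021 - 0.005388 = 0.0006332 mol.
n(Na2CO3) = 0.0006332 / 2 = 0.0003166 mol.
mass = 0.0003166 mol x 105.99 g/mol = 0.0336 g.

0.0336 g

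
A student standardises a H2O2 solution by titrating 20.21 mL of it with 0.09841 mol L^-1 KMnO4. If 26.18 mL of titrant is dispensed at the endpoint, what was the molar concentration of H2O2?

0.319 M

n(KMnO4) = 0.09841 x 0.02618 = 0.002576 mol.
From the balanced equation, 2 mol KMnO4 reacts with 5 mol H2O2, so n(H2O2) = 0.002576 x 5/2 = 0.006441 mol.
[H2O2] = 0.006441 / 0.02021 L = 0.319 M.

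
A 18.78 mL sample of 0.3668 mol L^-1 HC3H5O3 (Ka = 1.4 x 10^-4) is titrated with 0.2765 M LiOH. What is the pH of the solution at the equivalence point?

n(HC3H5O3) = 0.3668 x 0.01878 = 0.006889 mol; V(LiOH) at equivalence = 0.006889/0.2765 = 0.02491 L.
At equivalence all the acid is converted to C3H5O3-; total volume = 0.01878 + 0.02491 = 0.04369 L, so [C3H5O3-] = 0.006889/0.04369 = 0.1577 M.
Kb = Kw/Ka = 1.0e-14 / 1.4 x 10^-4 = 7.14e-11.
[OH^-] = sqrt(Kb x [C3H5O3-]) = sqrt(7.14e-11 x 0.1577) = 3.36e-6 M.
pOH = 5.47, so pH = 14.00 - 5.47 = 8.53.

8.53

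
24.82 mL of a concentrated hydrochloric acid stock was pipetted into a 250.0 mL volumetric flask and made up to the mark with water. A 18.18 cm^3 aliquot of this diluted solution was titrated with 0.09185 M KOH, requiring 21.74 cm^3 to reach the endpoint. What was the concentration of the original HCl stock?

1.11 M

n(KOH) = 0.09185 x 0.02174 = 0.001997 mol.
n(HCl) in the aliquot = 0.001997 mol.
[diluted HCl] = 0.001997 / 0.01818 = 0.1098 M.
Dilution factor = 250.0/24.82 = 10.07, so [stock] = 0.1098 x 10.07 = 1.11 M.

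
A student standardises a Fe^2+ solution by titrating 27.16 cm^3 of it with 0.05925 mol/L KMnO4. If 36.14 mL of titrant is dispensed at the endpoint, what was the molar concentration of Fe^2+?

n(KMnO4) = 0.05925 x 0.03614 = 0.002141 mol.
From the balanced equation, 1 mol KMnO4 reacts with 5 mol Fe^2+, so n(Fe^2+) = 0.002141 x 5/1 = 0.01071 mol.
[Fe^2+] = 0.01071 / 0.02716 L = 0.394 M.

0.394 M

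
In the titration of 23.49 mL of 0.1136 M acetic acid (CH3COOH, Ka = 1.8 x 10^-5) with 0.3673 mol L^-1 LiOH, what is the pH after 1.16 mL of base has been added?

4.02

Initial n(CH3COOH) = 0.1136 x 0.02349 = 0.002668 mol.
n(LiOH) added = 0.3673 x 0.001160 = 0.0004261 mol, converting that many moles of CH3COOH to CH3COO-.
Remaining n(CH3COOH) = 0.002242 mol; n(CH3COO-) = 0.0004261 mol.
By Henderson-Hasselbalch, pH = pKa + log([A^-]/[HA]) = 4.74 + log(0.0004261/0.002242) = 4.74 + (-0.72) = 4.02.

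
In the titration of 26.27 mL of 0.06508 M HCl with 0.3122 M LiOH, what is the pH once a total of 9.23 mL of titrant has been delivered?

n(acid) = 0.06508 x 0.02627 = 0.001710 mol; n(LiOH) added = 0.3122 x 0.009230 = 0.002882 mol.
Base is in excess by 0.002882 - 0.001710 = 0.001172 mol in a total volume of 0.03550 L.
[OH^-] = 0.001172/0.03550 = 0.03301 M, so pOH = 1.48 and pH = 14.00 - 1.48 = 12.52.

12.52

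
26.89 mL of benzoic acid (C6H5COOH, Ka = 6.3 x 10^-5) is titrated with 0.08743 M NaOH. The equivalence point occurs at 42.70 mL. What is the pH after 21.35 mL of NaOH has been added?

4.20

21.35 mL is exactly half the equivalence volume (42.70/2), i.e. the half-equivalence point.
There, n(HA) = n(A^-), so pH = pKa = -log(6.3 x 10^-5) = 4.20.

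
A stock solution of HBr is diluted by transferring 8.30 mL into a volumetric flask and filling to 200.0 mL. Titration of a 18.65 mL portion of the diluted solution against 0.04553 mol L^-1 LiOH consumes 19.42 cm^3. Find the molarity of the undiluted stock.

1.14 M

n(LiOH) = 0.04553 x 0.01942 = 0.0008842 mol.
n(HBr) in the aliquot = 0.0008842 mol.
[diluted HBr] = 0.0008842 / 0.01865 = 0.04741 M.
Dilution factor = 200.0/8.300 = 24.10, so [stock] = 0.04741 x 24.10 = 1.14 M.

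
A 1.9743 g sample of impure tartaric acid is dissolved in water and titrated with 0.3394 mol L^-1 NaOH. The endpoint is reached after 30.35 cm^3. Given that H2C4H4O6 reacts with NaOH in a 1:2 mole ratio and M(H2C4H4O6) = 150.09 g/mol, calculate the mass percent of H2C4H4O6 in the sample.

39.2%

n(NaOH) = 0.3394 x 0.03035 = 0.01030 mol.
n(H2C4H4O6) = 0.01030 / 2 = 0.005150 mol.
mass of H2C4H4O6 = 0.005150 x 150.09 = 0.7730 g.
% purity = 0.7730 / 1.9743 x 100 = 39.2%.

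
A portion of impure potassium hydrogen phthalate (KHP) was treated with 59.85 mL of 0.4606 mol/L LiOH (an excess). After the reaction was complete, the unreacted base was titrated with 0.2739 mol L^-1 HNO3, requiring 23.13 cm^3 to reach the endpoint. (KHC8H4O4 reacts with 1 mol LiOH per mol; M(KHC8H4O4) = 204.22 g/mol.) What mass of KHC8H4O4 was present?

Total n(LiOH) added = 0.4606 x 0.05985 = 0.02757 mol.
n(HNO3) used = 0.2739 x 0.02313 = 0.006335 mol, which equals the excess n(LiOH).
So n(LiOH) consumed by the sample = 0.02757 - 0.006335 = 0.02123 mol.
n(KHC8H4O4) = 0.02123 / 1 = 0.02123 mol.
mass = 0.02123 mol x 204.22 g/mol = 4.34 g.

4.34 g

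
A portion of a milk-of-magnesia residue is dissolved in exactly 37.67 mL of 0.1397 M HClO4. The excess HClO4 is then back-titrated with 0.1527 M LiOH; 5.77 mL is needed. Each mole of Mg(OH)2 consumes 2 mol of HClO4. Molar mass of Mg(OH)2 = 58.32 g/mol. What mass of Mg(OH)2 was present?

0.128 g

Total n(HClO4) added = 0.1397 x 0.03767 = 0.005262 mol.
n(LiOH) used = 0.1527 x 0.005770 = 0.0008811 mol, which equals the excess n(HClO4).
So n(HClO4) consumed by the sample = 0.005262 - 0.0008811 = 0.004381 mol.
n(Mg(OH)2) = 0.004381 / 2 = 0.002191 mol.
mass = 0.002191 mol x 58.32 g/mol = 0.128 g.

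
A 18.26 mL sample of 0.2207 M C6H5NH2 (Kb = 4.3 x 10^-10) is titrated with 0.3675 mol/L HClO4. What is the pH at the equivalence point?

n(C6H5NH2) = 0.2207 x 0.01826 = 0.004030 mol; V(HClO4) at equivalence = 0.004030/0.3675 = 0.01097 L.
At equivalence the base is fully converted to C6H5NH3+; total volume = 0.02923 L, so [C6H5NH3+] = 0.004030/0.02923 = 0.1379 M.
Ka(C6H5NH3+) = Kw/Kb = 1.0e-14 / 4.3 x 10^-10 = 2.33e-5.
[H^+] = sqrt(Ka x [C6H5NH3+]) = sqrt(2.33e-5 x 0.1379) = 0.00179 M.
pH = -log(0.00179) = 2.75.

2.75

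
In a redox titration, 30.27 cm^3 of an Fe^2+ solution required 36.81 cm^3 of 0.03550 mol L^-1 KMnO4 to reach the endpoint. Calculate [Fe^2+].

n(KMnO4) = 0.03550 x 0.03681 = 0.001307 mol.
From the balanced equation, 1 mol KMnO4 reacts with 5 mol Fe^2+, so n(Fe^2+) = 0.001307 x 5/1 = 0.006534 mol.
[Fe^2+] = 0.006534 / 0.03027 L = 0.216 M.

0.216 M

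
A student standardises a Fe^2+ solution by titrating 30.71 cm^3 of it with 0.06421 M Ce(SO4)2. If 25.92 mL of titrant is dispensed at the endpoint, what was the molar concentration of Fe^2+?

n(Ce(SO4)2) = 0.06421 x 0.02592 = 0.001664 mol.
From the balanced equation, 1 mol Ce(SO4)2 reacts with 1 mol Fe^2+, so n(Fe^2+) = 0.001664 x 1/1 = 0.001664 mol.
[Fe^2+] = 0.001664 / 0.03071 L = 0.0542 M.

0.0542 M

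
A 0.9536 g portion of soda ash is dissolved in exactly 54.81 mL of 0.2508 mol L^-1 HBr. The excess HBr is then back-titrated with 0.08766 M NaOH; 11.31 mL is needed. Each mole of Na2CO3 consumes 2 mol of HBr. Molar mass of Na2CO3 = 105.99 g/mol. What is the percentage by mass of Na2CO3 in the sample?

70.9%

Total n(HBr) added = 0.2508 x 0.05481 = 0.01375 mol.
n(NaOH) used = 0.08766 x 0.01131 = 0.0009914 mol, which equals the excess n(HBr).
So n(HBr) consumed by the sample = 0.01375 - 0.0009914 = 0.01275 mol.
n(Na2CO3) = 0.01275 / 2 = 0.006377 mol.
mass Na2CO3 = 0.006377 x 105.99 = 0.6759 g, so %Na2CO3 = 0.6759/0.9536 x 100 = 70.9%.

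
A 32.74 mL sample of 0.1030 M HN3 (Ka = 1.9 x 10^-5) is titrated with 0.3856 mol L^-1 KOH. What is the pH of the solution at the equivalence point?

n(HN3) = 0.1030 x 0.03274 = 0.003372 mol; V(KOH) at equivalence = 0.003372/0.3856 = 0.008745 L.
At equivalence all the acid is converted to N3-; total volume = 0.03274 + 0.008745 = 0.04149 L, so [N3-] = 0.003372/0.04149 = 0.08129 M.
Kb = Kw/Ka = 1.0e-14 / 1.9 x 10^-5 = 5.26e-10.
[OH^-] = sqrt(Kb x [N3-]) = sqrt(5.26e-10 x 0.08129) = 6.54e-6 M.
pOH = 5.18, so pH = 14.00 - 5.18 = 8.82.

8.82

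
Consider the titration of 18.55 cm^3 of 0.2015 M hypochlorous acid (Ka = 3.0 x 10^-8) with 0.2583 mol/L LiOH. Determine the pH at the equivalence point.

10.29

n(HClO) = 0.2015 x 0.01855 = 0.003738 mol; V(LiOH) at equivalence = 0.003738/0.2583 = 0.01447 L.
At equivalence all the acid is converted to ClO-; total volume = 0.01855 + 0.01447 = 0.03302 L, so [ClO-] = 0.003738/0.03302 = 0.1132 M.
Kb = Kw/Ka = 1.0e-14 / 3.0 x 10^-8 = 3.33e-7.
[OH^-] = sqrt(Kb x [ClO-]) = sqrt(3.33e-7 x 0.1132) = 0.000194 M.
pOH = 3.71, so pH = 14.00 - 3.71 = 10.29.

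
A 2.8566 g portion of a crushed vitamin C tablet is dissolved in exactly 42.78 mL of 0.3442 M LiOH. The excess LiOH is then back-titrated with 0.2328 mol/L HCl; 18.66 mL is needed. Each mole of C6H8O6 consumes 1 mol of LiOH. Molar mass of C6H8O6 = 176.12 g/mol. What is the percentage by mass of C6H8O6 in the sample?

Total n(LiOH) added = 0.3442 x 0.04278 = 0.01472 mol.
n(HCl) used = 0.2328 x 0.01866 = 0.004344 mol, which equals the excess n(LiOH).
So n(LiOH) consumed by the sample = 0.01472 - 0.004344 = 0.01038 mol.
n(C6H8O6) = 0.01038 / 1 = 0.01038 mol.
mass C6H8O6 = 0.01038 x 176.12 = 1.828 g, so %C6H8O6 = 1.828/2.8566 x 100 = 64.0%.

64.0%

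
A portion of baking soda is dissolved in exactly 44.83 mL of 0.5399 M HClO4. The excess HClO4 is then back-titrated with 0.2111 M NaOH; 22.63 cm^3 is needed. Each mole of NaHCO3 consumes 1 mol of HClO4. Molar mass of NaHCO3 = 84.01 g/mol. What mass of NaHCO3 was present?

1.63 g

Total n(HClO4) added = 0.5399 x 0.04483 = 0.02420 mol.
n(NaOH) used = 0.2111 x 0.02263 = 0.004777 mol, which equals the excess n(HClO4).
So n(HClO4) consumed by the sample = 0.02420 - 0.004777 = 0.01943 mol.
n(NaHCO3) = 0.01943 / 1 = 0.01943 mol.
mass = 0.01943 mol x 84.01 g/mol = 1.63 g.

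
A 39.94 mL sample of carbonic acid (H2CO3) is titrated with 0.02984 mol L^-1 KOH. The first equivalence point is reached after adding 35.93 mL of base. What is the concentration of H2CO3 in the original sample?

0.0268 M

n(KOH) = 0.02984 x 0.03593 = 0.001072 mol.
At the first equivalence point, 1 mol OH^- react per mol H2CO3, so n(H2CO3) = 0.001072 / 1 = 0.001072 mol.
[H2CO3] = 0.001072 / 0.03994 L = 0.0268 M.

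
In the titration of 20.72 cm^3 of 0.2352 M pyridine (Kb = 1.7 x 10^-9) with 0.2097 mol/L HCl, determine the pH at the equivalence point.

n(C5H5N) = 0.2352 x 0.02072 = 0.004873 mol; V(HCl) at equivalence = 0.004873/0.2097 = 0.02324 L.
At equivalence the base is fully converted to C5H5NH+; total volume = 0.04396 L, so [C5H5NH+] = 0.004873/0.04396 = 0.1109 M.
Ka(C5H5NH+) = Kw/Kb = 1.0e-14 / 1.7 x 10^-9 = 5.88e-6.
[H^+] = sqrt(Ka x [C5H5NH+]) = sqrt(5.88e-6 x 0.1109) = 0.000808 M.
pH = -log(0.000808) = 3.09.

3.09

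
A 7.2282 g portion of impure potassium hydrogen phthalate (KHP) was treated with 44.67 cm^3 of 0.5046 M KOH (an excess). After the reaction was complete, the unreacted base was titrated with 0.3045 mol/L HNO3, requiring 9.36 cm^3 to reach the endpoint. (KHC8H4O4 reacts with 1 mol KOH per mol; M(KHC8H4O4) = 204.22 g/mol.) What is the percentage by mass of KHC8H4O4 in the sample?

55.6%

Total n(KOH) added = 0.5046 x 0.04467 = 0.02254 mol.
n(HNO3) used = 0.3045 x 0.009360 = 0.002850 mol, which equals the excess n(KOH).
So n(KOH) consumed by the sample = 0.02254 - 0.002850 = 0.01969 mol.
n(KHC8H4O4) = 0.01969 / 1 = 0.01969 mol.
mass KHC8H4O4 = 0.01969 x 204.22 = 4.021 g, so %KHC8H4O4 = 4.021/7.2282 x 100 = 55.6%.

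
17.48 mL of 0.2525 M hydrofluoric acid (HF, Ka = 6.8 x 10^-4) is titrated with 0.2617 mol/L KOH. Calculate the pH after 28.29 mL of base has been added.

12.82

n(acid) = 0.2525 x 0.01748 = 0.004414 mol; n(KOH) added = 0.2617 x 0.02829 = 0.007403 mol.
Base is in excess by 0.007403 - 0.004414 = 0.002990 mol in a total volume of 0.04577 L.
[OH^-] = 0.002990/0.04577 = 0.06532 M, so pOH = 1.18 and pH = 14.00 - 1.18 = 12.82.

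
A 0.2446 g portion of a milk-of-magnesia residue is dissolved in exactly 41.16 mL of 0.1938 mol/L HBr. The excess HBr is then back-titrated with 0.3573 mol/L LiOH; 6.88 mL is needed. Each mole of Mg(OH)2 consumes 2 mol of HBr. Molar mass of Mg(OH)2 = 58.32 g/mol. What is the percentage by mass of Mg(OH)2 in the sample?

65.8%

Total n(HBr) added = 0.1938 x 0.04116 = 0.007977 mol.
n(LiOH) used = 0.3573 x 0.006880 = 0.002458 mol, which equals the excess n(HBr).
So n(HBr) consumed by the sample = 0.007977 - 0.002458 = 0.005519 mol.
n(Mg(OH)2) = 0.005519 / 2 = 0.002759 mol.
mass Mg(OH)2 = 0.002759 x 58.32 = 0.1609 g, so %Mg(OH)2 = 0.1609/0.2446 x 100 = 65.8%.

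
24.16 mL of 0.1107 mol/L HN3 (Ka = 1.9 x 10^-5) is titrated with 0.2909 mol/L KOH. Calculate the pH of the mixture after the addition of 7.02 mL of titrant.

Initial n(HN3) = 0.1107 x 0.02416 = 0.002675 mol.
n(KOH) added = 0.2909 x 0.007020 = 0.002042 mol, converting that many moles of HN3 to N3-.
Remaining n(HN3) = 0.0006324 mol; n(N3-) = 0.002042 mol.
By Henderson-Hasselbalch, pH = pKa + log([A^-]/[HA]) = 4.72 + log(0.002042/0.0006324) = 4.72 + (+0.51) = 5.23.

5.23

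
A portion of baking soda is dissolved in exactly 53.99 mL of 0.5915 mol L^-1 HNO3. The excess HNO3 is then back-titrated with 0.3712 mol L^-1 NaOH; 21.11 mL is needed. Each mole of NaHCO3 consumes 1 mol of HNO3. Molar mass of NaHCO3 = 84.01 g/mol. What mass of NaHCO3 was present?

Total n(HNO3) added = 0.5915 x 0.05399 = 0.03194 mol.
n(NaOH) used = 0.3712 x 0.02111 = 0.007836 mol, which equals the excess n(HNO3).
So n(HNO3) consumed by the sample = 0.03194 - 0.007836 = 0.02410 mol.
n(NaHCO3) = 0.02410 / 1 = 0.02410 mol.
mass = 0.02410 mol x 84.01 g/mol = 2.02 g.

2.02 g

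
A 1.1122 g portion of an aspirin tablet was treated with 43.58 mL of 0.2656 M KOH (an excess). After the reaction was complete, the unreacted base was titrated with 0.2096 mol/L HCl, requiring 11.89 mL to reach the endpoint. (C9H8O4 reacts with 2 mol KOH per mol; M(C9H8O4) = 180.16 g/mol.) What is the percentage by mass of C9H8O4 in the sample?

73.6%

Total n(KOH) added = 0.2656 x 0.04358 = 0.01157 mol.
n(HCl) used = 0.2096 x 0.01189 = 0.002492 mol, which equals the excess n(KOH).
So n(KOH) consumed by the sample = 0.01157 - 0.002492 = 0.009083 mol.
n(C9H8O4) = 0.009083 / 2 = 0.004541 mol.
mass C9H8O4 = 0.004541 x 180.16 = 0.8182 g, so %C9H8O4 = 0.8182/1.1122 x 100 = 73.6%.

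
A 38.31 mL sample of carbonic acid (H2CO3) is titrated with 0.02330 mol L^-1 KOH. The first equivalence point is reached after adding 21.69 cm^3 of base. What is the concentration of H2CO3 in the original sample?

0.0132 M

n(KOH) = 0.02330 x 0.02169 = 0.0005054 mol.
At the first equivalence point, 1 mol OH^- react per mol H2CO3, so n(H2CO3) = 0.0005054 / 1 = 0.0005054 mol.
[H2CO3] = 0.0005054 / 0.03831 L = 0.0132 M.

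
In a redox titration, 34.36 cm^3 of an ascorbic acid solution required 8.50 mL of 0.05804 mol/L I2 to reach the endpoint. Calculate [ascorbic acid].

n(I2) = 0.05804 x 0.008500 = 0.0004933 mol.
From the balanced equation, 1 mol I2 reacts with 1 mol ascorbic acid, so n(ascorbic acid) = 0.0004933 x 1/1 = 0.0004933 mol.
[ascorbic acid] = 0.0004933 / 0.03436 L = 0.0144 M.

0.0144 M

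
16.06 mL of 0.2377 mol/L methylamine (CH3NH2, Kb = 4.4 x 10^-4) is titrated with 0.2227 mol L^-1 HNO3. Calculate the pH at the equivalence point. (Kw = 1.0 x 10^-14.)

5.79

n(CH3NH2) = 0.2377 x 0.01606 = 0.003817 mol; V(HNO3) at equivalence = 0.003817/0.2227 = 0.01714 L.
At equivalence the base is fully converted to CH3NH3+; total volume = 0.03320 L, so [CH3NH3+] = 0.003817/0.03320 = 0.1150 M.
Ka(CH3NH3+) = Kw/Kb = 1.0e-14 / 4.4 x 10^-4 = 2.27e-11.
[H^+] = sqrt(Ka x [CH3NH3+]) = sqrt(2.27e-11 x 0.1150) = 1.62e-6 M.
pH = -log(1.62e-6) = 5.79.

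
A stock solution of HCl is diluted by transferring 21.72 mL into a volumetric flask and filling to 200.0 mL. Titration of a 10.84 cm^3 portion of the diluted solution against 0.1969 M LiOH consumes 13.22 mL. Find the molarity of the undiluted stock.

2.21 M

n(LiOH) = 0.1969 x 0.01322 = 0.002603 mol.
n(HCl) in the aliquot = 0.002603 mol.
[diluted HCl] = 0.002603 / 0.01084 = 0.2401 M.
Dilution factor = 200.0/21.72 = 9.208, so [stock] = 0.2401 x 9.208 = 2.21 M.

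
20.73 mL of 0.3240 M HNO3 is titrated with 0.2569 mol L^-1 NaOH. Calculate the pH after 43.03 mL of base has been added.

12.83

n(acid) = 0.3240 x 0.02073 = 0.006717 mol; n(NaOH) added = 0.2569 x 0.04303 = 0.01105 mol.
Base is in excess by 0.01105 - 0.006717 = 0.004338 mol in a total volume of 0.06376 L.
[OH^-] = 0.004338/0.06376 = 0.06803 M, so pOH = 1.17 and pH = 14.00 - 1.17 = 12.83.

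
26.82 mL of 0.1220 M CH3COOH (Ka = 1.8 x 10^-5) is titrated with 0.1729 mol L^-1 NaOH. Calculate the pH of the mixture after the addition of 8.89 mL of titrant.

4.69

Initial n(CH3COOH) = 0.1220 x 0.02682 = 0.003272 mol.
n(NaOH) added = 0.1729 x 0.008890 = 0.001537 mol, converting that many moles of CH3COOH to CH3COO-.
Remaining n(CH3COOH) = 0.001735 mol; n(CH3COO-) = 0.001537 mol.
By Henderson-Hasselbalch, pH = pKa + log([A^-]/[HA]) = 4.74 + log(0.001537/0.001735) = 4.74 + (-0.05) = 4.69.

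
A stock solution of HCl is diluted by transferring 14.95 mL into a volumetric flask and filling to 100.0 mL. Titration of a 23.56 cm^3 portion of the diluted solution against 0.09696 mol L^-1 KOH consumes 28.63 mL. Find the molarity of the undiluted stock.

0.788 M

n(KOH) = 0.09696 x 0.02863 = 0.002776 mol.
n(HCl) in the aliquot = 0.002776 mol.
[diluted HCl] = 0.002776 / 0.02356 = 0.1178 M.
Dilution factor = 100.0/14.95 = 6.689, so [stock] = 0.1178 x 6.689 = 0.788 M.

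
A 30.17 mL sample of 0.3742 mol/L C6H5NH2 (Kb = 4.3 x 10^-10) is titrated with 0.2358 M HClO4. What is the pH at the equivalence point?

2.74

n(C6H5NH2) = 0.3742 x 0.03017 = 0.01129 mol; V(HClO4) at equivalence = 0.01129/0.2358 = 0.04788 L.
At equivalence the base is fully converted to C6H5NH3+; total volume = 0.07805 L, so [C6H5NH3+] = 0.01129/0.07805 = 0.1446 M.
Ka(C6H5NH3+) = Kw/Kb = 1.0e-14 / 4.3 x 10^-10 = 2.33e-5.
[H^+] = sqrt(Ka x [C6H5NH3+]) = sqrt(2.33e-5 x 0.1446) = 0.00183 M.
pH = -log(0.00183) = 2.74.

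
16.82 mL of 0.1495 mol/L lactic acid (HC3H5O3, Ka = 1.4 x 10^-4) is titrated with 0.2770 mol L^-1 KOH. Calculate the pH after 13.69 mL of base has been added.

n(acid) = 0.1495 x 0.01682 = 0.002515 mol; n(KOH) added = 0.2770 x 0.01369 = 0.003792 mol.
Base is in excess by 0.003792 - 0.002515 = 0.001278 mol in a total volume of 0.03051 L.
[OH^-] = 0.001278/0.03051 = 0.04187 M, so pOH = 1.38 and pH = 14.00 - 1.38 = 12.62.

12.62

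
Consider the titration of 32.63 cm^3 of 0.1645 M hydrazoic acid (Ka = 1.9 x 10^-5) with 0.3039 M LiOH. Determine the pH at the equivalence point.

n(HN3) = 0.1645 x 0.03263 = 0.005368 mol; V(LiOH) at equivalence = 0.005368/0.3039 = 0.01766 L.
At equivalence all the acid is converted to N3-; total volume = 0.03263 + 0.01766 = 0.05029 L, so [N3-] = 0.005368/0.05029 = 0.1067 M.
Kb = Kw/Ka = 1.0e-14 / 1.9 x 10^-5 = 5.26e-10.
[OH^-] = sqrt(Kb x [N3-]) = sqrt(5.26e-10 x 0.1067) = 7.49e-6 M.
pOH = 5.13, so pH = 14.00 - 5.13 = 8.87.

8.87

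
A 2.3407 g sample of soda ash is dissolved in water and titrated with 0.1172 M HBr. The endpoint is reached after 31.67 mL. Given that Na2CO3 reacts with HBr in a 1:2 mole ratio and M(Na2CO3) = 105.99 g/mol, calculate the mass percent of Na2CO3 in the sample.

n(HBr) = 0.1172 x 0.03167 = 0.003712 mol.
n(Na2CO3) = 0.003712 / 2 = 0.001856 mol.
mass of Na2CO3 = 0.001856 x 105.99 = 0.1967 g.
% purity = 0.1967 / 2.3407 x 100 = 8.40%.

8.40%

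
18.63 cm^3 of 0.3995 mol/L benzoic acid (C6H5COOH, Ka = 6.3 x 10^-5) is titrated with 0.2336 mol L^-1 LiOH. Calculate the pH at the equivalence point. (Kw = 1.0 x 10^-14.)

8.68

n(C6H5COOH) = 0.3995 x 0.01863 = 0.007443 mol; V(LiOH) at equivalence = 0.007443/0.2336 = 0.03186 L.
At equivalence all the acid is converted to C6H5COO-; total volume = 0.01863 + 0.03186 = 0.05049 L, so [C6H5COO-] = 0.007443/0.05049 = 0.1474 M.
Kb = Kw/Ka = 1.0e-14 / 6.3 x 10^-5 = 1.59e-10.
[OH^-] = sqrt(Kb x [C6H5COO-]) = sqrt(1.59e-10 x 0.1474) = 4.84e-6 M.
pOH = 5.32, so pH = 14.00 - 5.32 = 8.68.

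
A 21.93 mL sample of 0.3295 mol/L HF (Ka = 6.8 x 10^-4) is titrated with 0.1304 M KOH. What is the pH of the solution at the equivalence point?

8.07

n(HF) = 0.3295 x 0.02193 = 0.007226 mol; V(KOH) at equivalence = 0.007226/0.1304 = 0.05541 L.
At equivalence all the acid is converted to F-; total volume = 0.02193 + 0.05541 = 0.07734 L, so [F-] = 0.007226/0.07734 = 0.09343 M.
Kb = Kw/Ka = 1.0e-14 / 6.8 x 10^-4 = 1.47e-11.
[OH^-] = sqrt(Kb x [F-]) = sqrt(1.47e-11 x 0.09343) = 1.17e-6 M.
pOH = 5.93, so pH = 14.00 - 5.93 = 8.07.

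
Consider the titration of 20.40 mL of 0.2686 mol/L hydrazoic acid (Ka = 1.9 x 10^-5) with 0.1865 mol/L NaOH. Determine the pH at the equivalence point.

n(HN3) = 0.2686 x 0.02040 = 0.005479 mol; V(NaOH) at equivalence = 0.005479/0.1865 = 0.02938 L.
At equivalence all the acid is converted to N3-; total volume = 0.02040 + 0.02938 = 0.04978 L, so [N3-] = 0.005479/0.04978 = 0.1101 M.
Kb = Kw/Ka = 1.0e-14 / 1.9 x 10^-5 = 5.26e-10.
[OH^-] = sqrt(Kb x [N3-]) = sqrt(5.26e-10 x 0.1101) = 7.61e-6 M.
pOH = 5.12, so pH = 14.00 - 5.12 = 8.88.

8.88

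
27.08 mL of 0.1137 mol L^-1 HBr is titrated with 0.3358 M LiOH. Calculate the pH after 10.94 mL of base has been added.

n(acid) = 0.1137 x 0.02708 = 0.003079 mol; n(LiOH) added = 0.3358 x 0.01094 = 0.003674 mol.
Base is in excess by 0.003674 - 0.003079 = 0.0005947 mol in a total volume of 0.03802 L.
[OH^-] = 0.0005947/0.03802 = 0.01564 M, so pOH = 1.81 and pH = 14.00 - 1.81 = 12.19.

12.19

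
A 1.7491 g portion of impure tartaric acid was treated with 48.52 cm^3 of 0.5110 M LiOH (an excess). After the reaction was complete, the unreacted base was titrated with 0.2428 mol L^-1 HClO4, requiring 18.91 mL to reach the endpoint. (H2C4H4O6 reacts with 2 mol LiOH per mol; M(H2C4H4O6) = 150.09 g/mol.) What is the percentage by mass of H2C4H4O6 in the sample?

Total n(LiOH) added = 0.5110 x 0.04852 = 0.02479 mol.
n(HClO4) used = 0.2428 x 0.01891 = 0.004591 mol, which equals the excess n(LiOH).
So n(LiOH) consumed by the sample = 0.02479 - 0.004591 = 0.02020 mol.
n(H2C4H4O6) = 0.02020 / 2 = 0.01010 mol.
mass H2C4H4O6 = 0.01010 x 150.09 = 1.516 g, so %H2C4H4O6 = 1.516/1.7491 x 100 = 86.7%.

86.7%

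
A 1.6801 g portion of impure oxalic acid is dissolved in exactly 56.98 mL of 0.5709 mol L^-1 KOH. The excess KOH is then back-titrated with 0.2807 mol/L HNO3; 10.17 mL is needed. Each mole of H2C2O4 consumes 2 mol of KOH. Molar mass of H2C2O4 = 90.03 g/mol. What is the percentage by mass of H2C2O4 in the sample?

Total n(KOH) added = 0.5709 x 0.05698 = 0.03253 mol.
n(HNO3) used = 0.2807 x 0.01017 = 0.002855 mol, which equals the excess n(KOH).
So n(KOH) consumed by the sample = 0.03253 - 0.002855 = 0.02968 mol.
n(H2C2O4) = 0.02968 / 2 = 0.01484 mol.
mass H2C2O4 = 0.01484 x 90.03 = 1.336 g, so %H2C2O4 = 1.336/1.6801 x 100 = 79.5%.

79.5%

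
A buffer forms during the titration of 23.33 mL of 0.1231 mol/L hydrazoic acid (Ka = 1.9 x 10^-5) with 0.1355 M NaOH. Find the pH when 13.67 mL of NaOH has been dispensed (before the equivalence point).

4.98

Initial n(HN3) = 0.1231 x 0.02333 = 0.002872 mol.
n(NaOH) added = 0.1355 x 0.01367 = 0.001852 mol, converting that many moles of HN3 to N3-.
Remaining n(HN3) = 0.001020 mol; n(N3-) = 0.001852 mol.
By Henderson-Hasselbalch, pH = pKa + log([A^-]/[HA]) = 4.72 + log(0.001852/0.001020) = 4.72 + (+0.26) = 4.98.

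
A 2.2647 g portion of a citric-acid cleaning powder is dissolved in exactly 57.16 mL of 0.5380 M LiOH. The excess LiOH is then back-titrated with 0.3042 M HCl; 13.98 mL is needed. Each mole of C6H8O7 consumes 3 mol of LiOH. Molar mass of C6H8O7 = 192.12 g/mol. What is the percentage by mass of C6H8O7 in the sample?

74.9%

Total n(LiOH) added = 0.5380 x 0.05716 = 0.03075 mol.
n(HCl) used = 0.3042 x 0.01398 = 0.004253 mol, which equals the excess n(LiOH).
So n(LiOH) consumed by the sample = 0.03075 - 0.004253 = 0.02650 mol.
n(C6H8O7) = 0.02650 / 3 = 0.008833 mol.
mass C6H8O7 = 0.008833 x 192.12 = 1.697 g, so %C6H8O7 = 1.697/2.2647 x 100 = 74.9%.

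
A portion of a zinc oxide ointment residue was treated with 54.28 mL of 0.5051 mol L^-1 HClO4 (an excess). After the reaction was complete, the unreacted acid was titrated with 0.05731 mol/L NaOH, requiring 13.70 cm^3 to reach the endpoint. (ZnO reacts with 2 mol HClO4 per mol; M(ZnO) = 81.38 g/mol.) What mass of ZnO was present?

1.08 g

Total n(HClO4) added = 0.5051 x 0.05428 = 0.02742 mol.
n(NaOH) used = 0.05731 x 0.01370 = 0.0007851 mol, which equals the excess n(HClO4).
So n(HClO4) consumed by the sample = 0.02742 - 0.0007851 = 0.02663 mol.
n(ZnO) = 0.02663 / 2 = 0.01332 mol.
mass = 0.01332 mol x 81.38 g/mol = 1.08 g.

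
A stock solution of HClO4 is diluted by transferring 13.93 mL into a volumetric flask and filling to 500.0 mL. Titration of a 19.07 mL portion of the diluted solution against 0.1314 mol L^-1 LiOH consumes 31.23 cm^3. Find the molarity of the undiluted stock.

7.72 M

n(LiOH) = 0.1314 x 0.03123 = 0.004104 mol.
n(HClO4) in the aliquot = 0.004104 mol.
[diluted HClO4] = 0.004104 / 0.01907 = 0.2152 M.
Dilution factor = 500.0/13.93 = 35.89, so [stock] = 0.2152 x 35.89 = 7.72 M.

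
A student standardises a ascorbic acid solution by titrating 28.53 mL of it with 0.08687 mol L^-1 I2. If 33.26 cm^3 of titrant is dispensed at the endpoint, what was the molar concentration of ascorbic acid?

0.101 M

n(I2) = 0.08687 x 0.03326 = 0.002889 mol.
From the balanced equation, 1 mol I2 reacts with 1 mol ascorbic acid, so n(ascorbic acid) = 0.002889 x 1/1 = 0.002889 mol.
[ascorbic acid] = 0.002889 / 0.02853 L = 0.101 M.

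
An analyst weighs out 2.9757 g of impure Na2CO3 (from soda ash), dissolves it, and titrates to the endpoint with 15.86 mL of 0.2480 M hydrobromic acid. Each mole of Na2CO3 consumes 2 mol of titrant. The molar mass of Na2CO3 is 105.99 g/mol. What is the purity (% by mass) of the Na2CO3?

n(HBr) = 0.2480 x 0.01586 = 0.003933 mol.
n(Na2CO3) = 0.003933 / 2 = 0.001967 mol.
mass of Na2CO3 = 0.001967 x 105.99 = 0.2084 g.
% purity = 0.2084 / 2.9757 x 100 = 7.00%.

7.00%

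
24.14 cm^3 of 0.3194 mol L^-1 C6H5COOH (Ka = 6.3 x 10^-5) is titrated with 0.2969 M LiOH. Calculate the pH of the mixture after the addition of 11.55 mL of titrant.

4.10

Initial n(C6H5COOH) = 0.3194 x 0.02414 = 0.007710 mol.
n(LiOH) added = 0.2969 x 0.01155 = 0.003429 mol, converting that many moles of C6H5COOH to C6H5COO-.
Remaining n(C6H5COOH) = 0.004281 mol; n(C6H5COO-) = 0.003429 mol.
By Henderson-Hasselbalch, pH = pKa + log([A^-]/[HA]) = 4.20 + log(0.003429/0.004281) = 4.20 + (-0.10) = 4.10.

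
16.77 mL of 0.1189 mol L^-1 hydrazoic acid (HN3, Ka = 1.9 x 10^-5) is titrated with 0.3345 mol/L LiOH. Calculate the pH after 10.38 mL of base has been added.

12.74

n(acid) = 0.1189 x 0.01677 = 0.001994 mol; n(LiOH) added = 0.3345 x 0.01038 = 0.003472 mol.
Base is in excess by 0.003472 - 0.001994 = 0.001478 mol in a total volume of 0.02715 L.
[OH^-] = 0.001478/0.02715 = 0.05444 M, so pOH = 1.26 and pH = 14.00 - 1.26 = 12.74.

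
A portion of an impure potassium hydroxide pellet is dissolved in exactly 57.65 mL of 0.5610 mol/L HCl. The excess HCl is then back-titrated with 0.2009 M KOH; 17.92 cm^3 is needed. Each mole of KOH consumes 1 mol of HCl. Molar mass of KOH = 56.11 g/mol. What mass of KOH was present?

1.61 g

Total n(HCl) added = 0.5610 x 0.05765 = 0.03234 mol.
n(KOH) used = 0.2009 x 0.01792 = 0.003600 mol, which equals the excess n(HCl).
So n(HCl) consumed by the sample = 0.03234 - 0.003600 = 0.02874 mol.
n(KOH) = 0.02874 / 1 = 0.02874 mol.
mass = 0.02874 mol x 56.11 g/mol = 1.61 g.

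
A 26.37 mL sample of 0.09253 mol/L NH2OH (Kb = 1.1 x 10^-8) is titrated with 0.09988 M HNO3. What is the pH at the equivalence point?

3.68

n(NH2OH) = 0.09253 x 0.02637 = 0.002440 mol; V(HNO3) at equivalence = 0.002440/0.09988 = 0.02443 L.
At equivalence the base is fully converted to NH3OH+; total volume = 0.05080 L, so [NH3OH+] = 0.002440/0.05080 = 0.04803 M.
Ka(NH3OH+) = Kw/Kb = 1.0e-14 / 1.1 x 10^-8 = 9.09e-7.
[H^+] = sqrt(Ka x [NH3OH+]) = sqrt(9.09e-7 x 0.04803) = 0.000209 M.
pH = -log(0.000209) = 3.68.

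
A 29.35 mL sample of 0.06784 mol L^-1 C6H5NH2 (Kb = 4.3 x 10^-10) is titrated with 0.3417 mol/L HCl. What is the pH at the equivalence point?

2.94

n(C6H5NH2) = 0.06784 x 0.02935 = 0.001991 mol; V(HCl) at equivalence = 0.001991/0.3417 = 0.005827 L.
At equivalence the base is fully converted to C6H5NH3+; total volume = 0.03518 L, so [C6H5NH3+] = 0.001991/0.03518 = 0.05660 M.
Ka(C6H5NH3+) = Kw/Kb = 1.0e-14 / 4.3 x 10^-10 = 2.33e-5.
[H^+] = sqrt(Ka x [C6H5NH3+]) = sqrt(2.33e-5 x 0.05660) = 0.00115 M.
pH = -log(0.00115) = 2.94.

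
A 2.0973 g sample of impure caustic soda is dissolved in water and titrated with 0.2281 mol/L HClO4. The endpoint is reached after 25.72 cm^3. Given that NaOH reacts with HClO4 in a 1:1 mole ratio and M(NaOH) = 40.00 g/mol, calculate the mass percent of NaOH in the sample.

11.2%

n(HClO4) = 0.2281 x 0.02572 = 0.005867 mol.
n(NaOH) = 0.005867 / 1 = 0.005867 mol.
mass of NaOH = 0.005867 x 40.00 = 0.2347 g.
% purity = 0.2347 / 2.0973 x 100 = 11.2%.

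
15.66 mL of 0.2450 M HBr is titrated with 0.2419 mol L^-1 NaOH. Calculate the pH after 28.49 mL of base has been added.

12.84

n(acid) = 0.2450 x 0.01566 = 0.003837 mol; n(NaOH) added = 0.2419 x 0.02849 = 0.006892 mol.
Base is in excess by 0.006892 - 0.003837 = 0.003055 mol in a total volume of 0.04415 L.
[OH^-] = 0.003055/0.04415 = 0.06920 M, so pOH = 1.16 and pH = 14.00 - 1.16 = 12.84.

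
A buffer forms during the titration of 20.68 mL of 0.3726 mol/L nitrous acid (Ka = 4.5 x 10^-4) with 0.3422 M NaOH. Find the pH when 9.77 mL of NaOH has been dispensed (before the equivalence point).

3.23

Initial n(HNO2) = 0.3726 x 0.02068 = 0.007705 mol.
n(NaOH) added = 0.3422 x 0.009770 = 0.003343 mol, converting that many moles of HNO2 to NO2-.
Remaining n(HNO2) = 0.004362 mol; n(NO2-) = 0.003343 mol.
By Henderson-Hasselbalch, pH = pKa + log([A^-]/[HA]) = 3.35 + log(0.003343/0.004362) = 3.35 + (-0.12) = 3.23.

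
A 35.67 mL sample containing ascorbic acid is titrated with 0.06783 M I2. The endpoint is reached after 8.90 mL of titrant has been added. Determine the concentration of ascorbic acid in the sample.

0.0169 M

n(I2) = 0.06783 x 0.008900 = 0.0006037 mol.
From the balanced equation, 1 mol I2 reacts with 1 mol ascorbic acid, so n(ascorbic acid) = 0.0006037 x 1/1 = 0.0006037 mol.
[ascorbic acid] = 0.0006037 / 0.03567 L = 0.0169 M.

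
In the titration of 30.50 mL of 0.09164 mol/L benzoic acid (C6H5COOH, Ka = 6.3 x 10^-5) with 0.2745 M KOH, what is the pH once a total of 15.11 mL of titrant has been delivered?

12.47

n(acid) = 0.09164 x 0.03050 = 0.002795 mol; n(KOH) added = 0.2745 x 0.01511 = 0.004148 mol.
Base is in excess by 0.004148 - 0.002795 = 0.001353 mol in a total volume of 0.04561 L.
[OH^-] = 0.001353/0.04561 = 0.02966 M, so pOH = 1.53 and pH = 14.00 - 1.53 = 12.47.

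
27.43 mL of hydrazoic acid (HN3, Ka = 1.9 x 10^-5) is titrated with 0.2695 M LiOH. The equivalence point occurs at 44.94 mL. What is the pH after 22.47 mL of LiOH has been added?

4.72

22.47 mL is exactly half the equivalence volume (44.94/2), i.e. the half-equivalence point.
There, n(HA) = n(A^-), so pH = pKa = -log(1.9 x 10^-5) = 4.72.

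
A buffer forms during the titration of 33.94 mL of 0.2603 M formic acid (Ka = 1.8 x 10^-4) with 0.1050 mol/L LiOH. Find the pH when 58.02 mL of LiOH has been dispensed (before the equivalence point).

Initial n(HCOOH) = 0.2603 x 0.03394 = 0.008835 mol.
n(LiOH) added = 0.1050 x 0.05802 = 0.006092 mol, converting that many moles of HCOOH to HCOO-.
Remaining n(HCOOH) = 0.002742 mol; n(HCOO-) = 0.006092 mol.
By Henderson-Hasselbalch, pH = pKa + log([A^-]/[HA]) = 3.74 + log(0.006092/0.002742) = 3.74 + (+0.35) = 4.09.

4.09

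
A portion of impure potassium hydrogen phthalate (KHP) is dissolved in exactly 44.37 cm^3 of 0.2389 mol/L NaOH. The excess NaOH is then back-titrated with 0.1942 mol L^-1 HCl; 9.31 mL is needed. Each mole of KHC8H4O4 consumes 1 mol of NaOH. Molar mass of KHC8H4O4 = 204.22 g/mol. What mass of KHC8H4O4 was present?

Total n(NaOH) added = 0.2389 x 0.04437 = 0.01060 mol.
n(HCl) used = 0.1942 x 0.009310 = 0.001808 mol, which equals the excess n(NaOH).
So n(NaOH) consumed by the sample = 0.01060 - 0.001808 = 0.008792 mol.
n(KHC8H4O4) = 0.008792 / 1 = 0.008792 mol.
mass = 0.008792 mol x 204.22 g/mol = 1.80 g.

1.80 g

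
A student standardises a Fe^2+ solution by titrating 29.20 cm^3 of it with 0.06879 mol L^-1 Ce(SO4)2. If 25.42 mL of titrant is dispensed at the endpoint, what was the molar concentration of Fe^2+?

n(Ce(SO4)2) = 0.06879 x 0.02542 = 0.001749 mol.
From the balanced equation, 1 mol Ce(SO4)2 reacts with 1 mol Fe^2+, so n(Fe^2+) = 0.001749 x 1/1 = 0.001749 mol.
[Fe^2+] = 0.001749 / 0.02920 L = 0.0599 M.

0.0599 M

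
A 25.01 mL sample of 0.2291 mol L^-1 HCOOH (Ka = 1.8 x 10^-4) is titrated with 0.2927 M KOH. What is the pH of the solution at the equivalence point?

n(HCOOH) = 0.2291 x 0.02501 = 0.005730 mol; V(KOH) at equivalence = 0.005730/0.2927 = 0.01958 L.
At equivalence all the acid is converted to HCOO-; total volume = 0.02501 + 0.01958 = 0.04459 L, so [HCOO-] = 0.005730/0.04459 = 0.1285 M.
Kb = Kw/Ka = 1.0e-14 / 1.8 x 10^-4 = 5.56e-11.
[OH^-] = sqrt(Kb x [HCOO-]) = sqrt(5.56e-11 x 0.1285) = 2.67e-6 M.
pOH = 5.57, so pH = 14.00 - 5.57 = 8.43.

8.43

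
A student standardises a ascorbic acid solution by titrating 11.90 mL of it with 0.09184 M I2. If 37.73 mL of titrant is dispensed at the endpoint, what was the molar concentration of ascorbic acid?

n(I2) = 0.09184 x 0.03773 = 0.003465 mol.
From the balanced equation, 1 mol I2 reacts with 1 mol ascorbic acid, so n(ascorbic acid) = 0.003465 x 1/1 = 0.003465 mol.
[ascorbic acid] = 0.003465 / 0.01190 L = 0.291 M.

0.291 M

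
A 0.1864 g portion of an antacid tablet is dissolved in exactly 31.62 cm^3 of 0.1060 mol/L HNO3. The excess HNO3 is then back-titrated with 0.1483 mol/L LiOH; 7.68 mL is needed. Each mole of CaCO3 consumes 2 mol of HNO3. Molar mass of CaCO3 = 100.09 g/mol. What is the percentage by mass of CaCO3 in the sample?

Total n(HNO3) added = 0.1060 x 0.03162 = 0.003352 mol.
n(LiOH) used = 0.1483 x 0.007680 = 0.001139 mol, which equals the excess n(HNO3).
So n(HNO3) consumed by the sample = 0.003352 - 0.001139 = 0.002213 mol.
n(CaCO3) = 0.002213 / 2 = 0.001106 mol.
mass CaCO3 = 0.001106 x 100.09 = 0.1107 g, so %CaCO3 = 0.1107/0.1864 x 100 = 59.4%.

59.4%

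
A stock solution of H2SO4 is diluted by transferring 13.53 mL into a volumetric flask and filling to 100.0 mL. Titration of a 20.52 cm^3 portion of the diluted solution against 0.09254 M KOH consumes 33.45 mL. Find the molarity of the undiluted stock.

0.557 M

n(KOH) = 0.09254 x 0.03345 = 0.003095 mol.
n(H2SO4) in the aliquot = 0.003095 x 1/2 = 0.001548 mol.
[diluted H2SO4] = 0.001548 / 0.02052 = 0.07543 M.
Dilution factor = 100.0/13.53 = 7.391, so [stock] = 0.07543 x 7.391 = 0.557 M.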